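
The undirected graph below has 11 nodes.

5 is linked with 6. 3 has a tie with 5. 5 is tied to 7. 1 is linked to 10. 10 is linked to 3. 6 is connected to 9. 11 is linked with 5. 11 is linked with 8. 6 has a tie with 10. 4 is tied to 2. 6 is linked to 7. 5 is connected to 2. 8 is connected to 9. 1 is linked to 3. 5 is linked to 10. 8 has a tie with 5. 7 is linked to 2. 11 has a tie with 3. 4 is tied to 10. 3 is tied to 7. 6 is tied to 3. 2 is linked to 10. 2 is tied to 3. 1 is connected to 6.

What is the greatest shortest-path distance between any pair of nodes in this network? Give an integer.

3

Eccentricity of each node (its greatest distance to any other): 1:3, 2:3, 3:2, 4:3, 5:2, 6:2, 7:2, 8:3, 9:3, 10:2, 11:3.
The maximum eccentricity is 3, realized for instance by the pair 1–8 via 1 – 10 – 5 – 8. So the diameter is 3.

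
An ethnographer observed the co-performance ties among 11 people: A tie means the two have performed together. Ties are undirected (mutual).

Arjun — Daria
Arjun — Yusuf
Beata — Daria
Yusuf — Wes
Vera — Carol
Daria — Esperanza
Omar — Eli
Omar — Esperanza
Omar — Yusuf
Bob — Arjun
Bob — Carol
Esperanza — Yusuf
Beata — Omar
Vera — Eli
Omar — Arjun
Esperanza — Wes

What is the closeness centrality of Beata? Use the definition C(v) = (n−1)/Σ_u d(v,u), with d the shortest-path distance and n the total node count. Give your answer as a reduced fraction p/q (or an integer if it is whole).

Distances from Beata: Arjun:2, Bob:3, Carol:4, Daria:1, Eli:2, Esperanza:2, Omar:1, Vera:3, Wes:3, Yusuf:2. Sum = 23.
n = 11, so closeness = 10/23.

10/23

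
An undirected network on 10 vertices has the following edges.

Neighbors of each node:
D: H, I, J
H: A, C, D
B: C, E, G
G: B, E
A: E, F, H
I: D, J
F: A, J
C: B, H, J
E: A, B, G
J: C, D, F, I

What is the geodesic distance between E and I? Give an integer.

One shortest route is E – A – H – D – I, which uses 4 edges, and at distance 3 from E we only reach {D, J}, which does not include I. So d(E,I) = 4.

4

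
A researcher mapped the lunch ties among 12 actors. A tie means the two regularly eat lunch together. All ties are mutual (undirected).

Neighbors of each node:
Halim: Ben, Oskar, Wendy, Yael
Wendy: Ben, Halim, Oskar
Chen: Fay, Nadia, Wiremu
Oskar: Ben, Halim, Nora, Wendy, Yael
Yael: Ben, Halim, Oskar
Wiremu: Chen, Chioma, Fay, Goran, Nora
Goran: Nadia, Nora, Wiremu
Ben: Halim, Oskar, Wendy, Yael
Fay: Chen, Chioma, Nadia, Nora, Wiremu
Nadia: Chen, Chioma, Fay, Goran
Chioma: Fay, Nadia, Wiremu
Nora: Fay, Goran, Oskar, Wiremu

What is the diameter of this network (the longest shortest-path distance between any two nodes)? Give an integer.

Eccentricity of each node (its greatest distance to any other): Ben:4, Chen:4, Chioma:4, Fay:3, Goran:3, Halim:4, Nadia:4, Nora:2, Oskar:3, Wendy:4, Wiremu:3, Yael:4.
The maximum eccentricity is 4, realized for instance by the pair Chioma–Yael via Chioma – Fay – Nora – Oskar – Yael. So the diameter is 4.

4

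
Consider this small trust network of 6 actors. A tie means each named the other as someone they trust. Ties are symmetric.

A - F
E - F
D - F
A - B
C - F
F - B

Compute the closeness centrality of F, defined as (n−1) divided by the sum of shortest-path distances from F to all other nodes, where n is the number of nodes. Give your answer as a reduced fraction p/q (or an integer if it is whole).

1

Distances from F: A:1, B:1, C:1, D:1, E:1. Sum = 5.
n = 6, so closeness = 5/5 = 1.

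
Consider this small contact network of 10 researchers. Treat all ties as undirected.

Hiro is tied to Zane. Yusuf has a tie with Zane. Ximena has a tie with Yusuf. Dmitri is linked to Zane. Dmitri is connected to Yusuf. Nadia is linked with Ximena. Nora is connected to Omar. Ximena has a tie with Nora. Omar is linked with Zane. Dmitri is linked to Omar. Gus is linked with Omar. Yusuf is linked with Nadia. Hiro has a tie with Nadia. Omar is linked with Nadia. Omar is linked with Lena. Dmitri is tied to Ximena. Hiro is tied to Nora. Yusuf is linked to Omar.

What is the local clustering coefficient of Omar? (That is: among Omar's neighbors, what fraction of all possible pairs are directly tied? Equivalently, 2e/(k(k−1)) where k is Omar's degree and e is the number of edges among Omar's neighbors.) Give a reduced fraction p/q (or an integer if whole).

Omar's neighbors: Dmitri, Gus, Lena, Nadia, Nora, Yusuf, and Zane (k = 7).
Possible neighbor pairs: C(7,2) = 21. Edges among them: Dmitri–Yusuf, Dmitri–Zane, Nadia–Yusuf, Yusuf–Zane → e = 4.
Clustering(Omar) = 4/21.

4/21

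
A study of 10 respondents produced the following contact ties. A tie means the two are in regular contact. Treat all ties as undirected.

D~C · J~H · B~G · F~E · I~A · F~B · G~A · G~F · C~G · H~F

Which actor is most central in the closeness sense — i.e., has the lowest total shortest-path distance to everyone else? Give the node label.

G

Farness (sum of distances to all others) for each node — A:21, B:19, C:21, D:29, E:24, F:16, G:15, H:22, I:29, J:30.
The smallest farness is 15, for G, so G has the highest closeness.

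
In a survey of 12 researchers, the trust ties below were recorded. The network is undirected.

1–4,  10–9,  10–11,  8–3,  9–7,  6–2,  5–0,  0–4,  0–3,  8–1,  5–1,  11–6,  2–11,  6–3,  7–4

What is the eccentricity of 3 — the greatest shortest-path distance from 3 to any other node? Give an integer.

Distances from 3: 0:1, 1:2, 2:2, 4:2, 5:2, 6:1, 7:3, 8:1, 9:4, 10:3, 11:2.
The largest is 4 (to 9), so the eccentricity of 3 is 4.

4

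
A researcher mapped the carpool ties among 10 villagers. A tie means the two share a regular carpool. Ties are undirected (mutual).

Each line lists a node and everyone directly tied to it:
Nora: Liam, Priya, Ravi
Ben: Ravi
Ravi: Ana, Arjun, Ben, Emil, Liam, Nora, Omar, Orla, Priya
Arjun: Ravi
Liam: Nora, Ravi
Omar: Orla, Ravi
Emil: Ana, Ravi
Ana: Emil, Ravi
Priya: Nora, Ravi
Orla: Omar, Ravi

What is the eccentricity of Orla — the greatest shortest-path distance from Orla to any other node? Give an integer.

2

Distances from Orla: Ana:2, Arjun:2, Ben:2, Emil:2, Liam:2, Nora:2, Omar:1, Priya:2, Ravi:1.
The largest is 2 (to Ana, Arjun, Ben, Nora, Emil, Priya, and Liam), so the eccentricity of Orla is 2.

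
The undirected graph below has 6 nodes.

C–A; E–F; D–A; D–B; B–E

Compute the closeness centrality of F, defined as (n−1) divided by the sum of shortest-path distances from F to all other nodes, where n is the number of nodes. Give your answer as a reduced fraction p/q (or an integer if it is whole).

1/3

Distances from F: A:4, B:2, C:5, D:3, E:1. Sum = 15.
n = 6, so closeness = 5/15 = 1/3.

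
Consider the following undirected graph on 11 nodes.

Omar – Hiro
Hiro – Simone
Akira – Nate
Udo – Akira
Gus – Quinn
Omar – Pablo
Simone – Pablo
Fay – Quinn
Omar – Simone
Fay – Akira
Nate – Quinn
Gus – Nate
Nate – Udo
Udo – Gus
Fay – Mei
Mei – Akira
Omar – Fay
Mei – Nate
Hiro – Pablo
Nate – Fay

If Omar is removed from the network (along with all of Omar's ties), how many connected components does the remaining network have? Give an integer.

Without Omar, the remaining ties split the others into: {Hiro, Pablo, Simone}; {Akira, Fay, Gus, Mei, Nate, Quinn, Udo}.
That's 2 separate components.

2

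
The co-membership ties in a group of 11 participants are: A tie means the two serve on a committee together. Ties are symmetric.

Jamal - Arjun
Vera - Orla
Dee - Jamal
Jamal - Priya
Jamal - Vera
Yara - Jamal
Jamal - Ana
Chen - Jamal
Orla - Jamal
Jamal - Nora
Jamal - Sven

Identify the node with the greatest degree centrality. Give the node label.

Degrees — Ana:1, Arjun:1, Chen:1, Dee:1, Jamal:10, Nora:1, Orla:2, Priya:1, Sven:1, Vera:2, Yara:1.
The maximum is 10, attained only by Jamal.

Jamal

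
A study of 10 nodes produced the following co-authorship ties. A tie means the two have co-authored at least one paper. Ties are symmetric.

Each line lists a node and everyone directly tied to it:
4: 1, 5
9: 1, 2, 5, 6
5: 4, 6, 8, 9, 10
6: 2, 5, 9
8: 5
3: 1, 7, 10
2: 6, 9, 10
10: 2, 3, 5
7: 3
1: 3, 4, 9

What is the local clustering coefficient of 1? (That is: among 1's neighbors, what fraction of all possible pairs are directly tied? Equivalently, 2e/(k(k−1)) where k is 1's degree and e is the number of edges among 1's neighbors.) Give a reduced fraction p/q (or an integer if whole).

1's neighbors: 3, 4, and 9 (k = 3).
Possible neighbor pairs: C(3,2) = 3. Edges among them: none → e = 0.
Clustering(1) = 0/3 = 0.

0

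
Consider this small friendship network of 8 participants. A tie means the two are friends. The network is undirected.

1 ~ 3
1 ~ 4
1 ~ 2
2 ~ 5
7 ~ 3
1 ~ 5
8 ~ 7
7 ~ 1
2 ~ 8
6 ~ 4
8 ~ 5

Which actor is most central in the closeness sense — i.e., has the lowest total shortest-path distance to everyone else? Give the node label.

1

Farness (sum of distances to all others) for each node — 1:9, 2:12, 3:13, 4:13, 5:12, 6:19, 7:12, 8:14.
The smallest farness is 9, for 1, so 1 has the highest closeness.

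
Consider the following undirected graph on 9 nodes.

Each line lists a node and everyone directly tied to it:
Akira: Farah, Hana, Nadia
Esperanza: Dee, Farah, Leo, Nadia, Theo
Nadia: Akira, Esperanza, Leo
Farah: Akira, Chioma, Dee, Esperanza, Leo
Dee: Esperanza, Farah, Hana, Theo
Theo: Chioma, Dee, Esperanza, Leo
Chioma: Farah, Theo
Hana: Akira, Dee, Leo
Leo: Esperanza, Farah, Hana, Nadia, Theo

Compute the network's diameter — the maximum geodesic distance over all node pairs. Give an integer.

3

Eccentricity of each node (its greatest distance to any other): Akira:3, Chioma:3, Dee:2, Esperanza:2, Farah:2, Hana:3, Leo:2, Nadia:3, Theo:3.
The maximum eccentricity is 3, realized for instance by the pair Akira–Theo via Akira – Hana – Dee – Theo. So the diameter is 3.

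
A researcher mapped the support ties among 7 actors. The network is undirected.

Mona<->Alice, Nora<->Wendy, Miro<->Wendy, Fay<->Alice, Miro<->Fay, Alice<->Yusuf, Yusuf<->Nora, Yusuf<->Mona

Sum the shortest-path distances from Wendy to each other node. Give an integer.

Distances from Wendy: Alice:3, Fay:2, Miro:1, Mona:3, Nora:1, Yusuf:2.
Sum = 3 + 2 + 1 + 3 + 1 + 2 = 12.

12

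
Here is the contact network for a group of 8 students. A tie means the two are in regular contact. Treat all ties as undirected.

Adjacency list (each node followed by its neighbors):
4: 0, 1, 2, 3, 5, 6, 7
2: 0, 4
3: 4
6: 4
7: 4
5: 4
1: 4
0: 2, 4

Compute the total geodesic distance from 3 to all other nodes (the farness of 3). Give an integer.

Distances from 3: 0:2, 1:2, 2:2, 4:1, 5:2, 6:2, 7:2.
Sum = 2 + 2 + 2 + 1 + 2 + 2 + 2 = 13.

13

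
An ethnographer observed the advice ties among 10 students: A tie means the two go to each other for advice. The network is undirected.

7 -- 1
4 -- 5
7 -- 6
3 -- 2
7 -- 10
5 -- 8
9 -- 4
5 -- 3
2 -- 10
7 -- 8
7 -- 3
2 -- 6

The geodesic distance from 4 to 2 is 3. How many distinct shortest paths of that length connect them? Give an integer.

1

The shortest distance is 3, and the only length-3 path is 4–5–3–2. So there is exactly 1 shortest path.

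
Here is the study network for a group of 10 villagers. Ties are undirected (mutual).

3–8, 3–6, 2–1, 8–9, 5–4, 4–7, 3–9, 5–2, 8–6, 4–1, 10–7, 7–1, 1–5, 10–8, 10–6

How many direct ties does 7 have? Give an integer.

3

7 is directly tied to 1, 4, and 10. That is 3 neighbors, so the degree of 7 is 3.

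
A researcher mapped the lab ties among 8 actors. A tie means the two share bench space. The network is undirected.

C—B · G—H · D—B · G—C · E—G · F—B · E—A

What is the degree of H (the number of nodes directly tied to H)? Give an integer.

H is directly tied to G. That is 1 neighbor, so the degree of H is 1.

1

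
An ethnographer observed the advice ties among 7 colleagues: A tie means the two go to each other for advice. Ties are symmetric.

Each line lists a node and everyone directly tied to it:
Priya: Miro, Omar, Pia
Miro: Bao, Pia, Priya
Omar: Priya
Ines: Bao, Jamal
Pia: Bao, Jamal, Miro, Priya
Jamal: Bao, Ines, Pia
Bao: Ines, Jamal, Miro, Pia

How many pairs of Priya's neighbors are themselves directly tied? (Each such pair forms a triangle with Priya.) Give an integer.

Priya's neighbors: Miro, Omar, and Pia.
Neighbor pairs that are themselves tied: Priya–Miro–Pia. Each forms one triangle with Priya, for 1 in total.

1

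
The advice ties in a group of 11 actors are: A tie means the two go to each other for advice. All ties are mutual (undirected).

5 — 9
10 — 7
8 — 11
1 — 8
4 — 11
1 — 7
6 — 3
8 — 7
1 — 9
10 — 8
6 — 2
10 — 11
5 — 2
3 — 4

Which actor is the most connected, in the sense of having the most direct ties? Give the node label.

Degrees — 1:3, 2:2, 3:2, 4:2, 5:2, 6:2, 7:3, 8:4, 9:2, 10:3, 11:3.
The maximum is 4, attained only by 8.

8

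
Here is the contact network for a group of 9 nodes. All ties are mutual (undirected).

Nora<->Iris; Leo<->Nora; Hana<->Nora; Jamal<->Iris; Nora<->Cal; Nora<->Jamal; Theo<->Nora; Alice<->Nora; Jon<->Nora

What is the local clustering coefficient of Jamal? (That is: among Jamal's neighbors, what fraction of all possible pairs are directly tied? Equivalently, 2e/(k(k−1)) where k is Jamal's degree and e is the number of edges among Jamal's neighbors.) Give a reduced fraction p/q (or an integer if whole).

1

Jamal's neighbors: Iris and Nora (k = 2).
Possible neighbor pairs: C(2,2) = 1. Edges among them: Iris–Nora → e = 1.
Clustering(Jamal) = 1/1.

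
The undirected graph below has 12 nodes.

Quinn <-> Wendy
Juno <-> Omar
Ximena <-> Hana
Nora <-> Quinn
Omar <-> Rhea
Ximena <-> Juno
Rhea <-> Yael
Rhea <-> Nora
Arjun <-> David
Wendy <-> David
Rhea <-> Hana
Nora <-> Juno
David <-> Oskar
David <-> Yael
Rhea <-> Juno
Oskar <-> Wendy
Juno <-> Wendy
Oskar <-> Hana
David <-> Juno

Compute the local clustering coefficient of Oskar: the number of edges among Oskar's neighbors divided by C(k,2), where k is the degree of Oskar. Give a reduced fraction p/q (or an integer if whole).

1/3

Oskar's neighbors: David, Hana, and Wendy (k = 3).
Possible neighbor pairs: C(3,2) = 3. Edges among them: David–Wendy → e = 1.
Clustering(Oskar) = 1/3.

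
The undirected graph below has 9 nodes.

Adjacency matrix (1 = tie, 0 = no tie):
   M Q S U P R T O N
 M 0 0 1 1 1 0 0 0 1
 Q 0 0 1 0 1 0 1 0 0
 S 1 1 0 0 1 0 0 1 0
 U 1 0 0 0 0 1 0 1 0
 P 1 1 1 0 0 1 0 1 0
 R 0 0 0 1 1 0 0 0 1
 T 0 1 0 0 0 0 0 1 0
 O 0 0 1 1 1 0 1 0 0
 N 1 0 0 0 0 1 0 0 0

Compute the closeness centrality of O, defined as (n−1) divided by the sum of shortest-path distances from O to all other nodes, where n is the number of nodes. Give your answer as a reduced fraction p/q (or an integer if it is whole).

8/13

Distances from O: M:2, N:3, P:1, Q:2, R:2, S:1, T:1, U:1. Sum = 13.
n = 9, so closeness = 8/13.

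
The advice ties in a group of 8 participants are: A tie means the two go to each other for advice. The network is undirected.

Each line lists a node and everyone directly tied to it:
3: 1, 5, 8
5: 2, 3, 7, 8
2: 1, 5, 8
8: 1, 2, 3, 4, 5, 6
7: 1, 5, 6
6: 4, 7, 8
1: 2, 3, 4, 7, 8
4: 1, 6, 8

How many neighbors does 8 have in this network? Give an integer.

8 is directly tied to 1, 2, 3, 4, 5, and 6. That is 6 neighbors, so the degree of 8 is 6.

6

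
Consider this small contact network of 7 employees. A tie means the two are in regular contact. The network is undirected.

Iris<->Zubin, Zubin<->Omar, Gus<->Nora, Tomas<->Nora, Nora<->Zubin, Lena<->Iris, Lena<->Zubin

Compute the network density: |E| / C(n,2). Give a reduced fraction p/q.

There are 7 edges and 7 nodes, so the maximum possible is C(7,2) = 21.
Density = 7/21 = 1/3.

1/3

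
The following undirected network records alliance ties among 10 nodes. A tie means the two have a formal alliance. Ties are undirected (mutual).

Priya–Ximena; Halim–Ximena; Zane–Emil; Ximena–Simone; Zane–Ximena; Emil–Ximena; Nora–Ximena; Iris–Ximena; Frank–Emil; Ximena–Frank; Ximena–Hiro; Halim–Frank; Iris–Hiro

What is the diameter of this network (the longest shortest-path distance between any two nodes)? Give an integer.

2

Eccentricity of each node (its greatest distance to any other): Emil:2, Frank:2, Halim:2, Hiro:2, Iris:2, Nora:2, Priya:2, Simone:2, Ximena:1, Zane:2.
The maximum eccentricity is 2, realized for instance by the pair Frank–Priya via Frank – Ximena – Priya. So the diameter is 2.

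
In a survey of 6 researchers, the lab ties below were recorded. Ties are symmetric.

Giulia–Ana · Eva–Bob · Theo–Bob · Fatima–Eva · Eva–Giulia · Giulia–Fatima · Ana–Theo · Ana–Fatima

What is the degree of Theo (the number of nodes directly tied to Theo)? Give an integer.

Theo is directly tied to Ana and Bob. That is 2 neighbors, so the degree of Theo is 2.

2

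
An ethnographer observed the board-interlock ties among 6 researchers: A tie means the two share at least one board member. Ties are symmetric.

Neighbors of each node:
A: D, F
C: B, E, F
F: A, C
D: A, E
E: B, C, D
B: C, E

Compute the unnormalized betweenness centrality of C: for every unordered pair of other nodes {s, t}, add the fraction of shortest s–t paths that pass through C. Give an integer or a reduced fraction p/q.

5/2

Pairs whose geodesics pass through C — A–B: 1/2; E–F: 1; B–F: 1.
All other pairs contribute 0.
Summing the contributions gives betweenness(C) = 5/2.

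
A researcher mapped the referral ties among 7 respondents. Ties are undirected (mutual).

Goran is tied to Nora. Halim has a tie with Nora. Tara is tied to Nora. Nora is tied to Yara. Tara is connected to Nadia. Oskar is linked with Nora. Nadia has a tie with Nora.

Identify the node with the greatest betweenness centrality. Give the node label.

Nora

Unnormalized betweenness of each node: Goran:0, Halim:0, Nadia:0, Nora:14, Oskar:0, Tara:0, Yara:0.
Nora has the largest value, 14, making it the main broker — the node through which the most shortest paths run.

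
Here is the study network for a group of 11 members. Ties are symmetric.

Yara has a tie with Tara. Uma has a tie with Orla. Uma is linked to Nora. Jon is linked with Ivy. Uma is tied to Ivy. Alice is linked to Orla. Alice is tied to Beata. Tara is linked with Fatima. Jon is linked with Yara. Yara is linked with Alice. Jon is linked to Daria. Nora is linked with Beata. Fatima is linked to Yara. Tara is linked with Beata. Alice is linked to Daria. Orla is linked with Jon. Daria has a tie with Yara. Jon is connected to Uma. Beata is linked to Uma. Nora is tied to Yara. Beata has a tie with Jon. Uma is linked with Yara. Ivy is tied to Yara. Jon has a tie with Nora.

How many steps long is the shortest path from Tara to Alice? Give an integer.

One shortest route is Tara – Yara – Alice, which uses 2 edges, and Tara and Alice are not directly tied, so nothing shorter exists. So d(Tara,Alice) = 2.

2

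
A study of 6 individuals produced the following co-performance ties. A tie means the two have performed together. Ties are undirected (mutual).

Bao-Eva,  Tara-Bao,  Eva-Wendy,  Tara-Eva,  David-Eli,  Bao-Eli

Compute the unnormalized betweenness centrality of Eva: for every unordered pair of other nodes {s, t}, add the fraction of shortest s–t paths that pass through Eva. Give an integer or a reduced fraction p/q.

Pairs whose geodesics pass through Eva — Eli–Wendy: 1; David–Wendy: 1; Wendy–Bao: 1; Wendy–Tara: 1.
All other pairs contribute 0.
Summing the contributions gives betweenness(Eva) = 4.

4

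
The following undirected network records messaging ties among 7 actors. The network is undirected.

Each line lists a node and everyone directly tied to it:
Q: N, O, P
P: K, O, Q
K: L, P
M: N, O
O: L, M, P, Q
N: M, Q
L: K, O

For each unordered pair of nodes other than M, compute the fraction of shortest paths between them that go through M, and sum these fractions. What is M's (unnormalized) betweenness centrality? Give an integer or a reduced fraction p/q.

Pairs whose geodesics pass through M — N–L: 1/2; N–O: 1/2.
All other pairs contribute 0.
Summing the contributions gives betweenness(M) = 1.

1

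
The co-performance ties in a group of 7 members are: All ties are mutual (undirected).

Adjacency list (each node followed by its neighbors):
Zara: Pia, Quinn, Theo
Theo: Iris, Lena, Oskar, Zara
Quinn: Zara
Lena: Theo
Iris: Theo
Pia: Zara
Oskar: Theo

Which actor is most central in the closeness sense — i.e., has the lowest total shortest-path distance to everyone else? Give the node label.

Theo

Farness (sum of distances to all others) for each node — Iris:13, Lena:13, Oskar:13, Pia:14, Quinn:14, Theo:8, Zara:9.
The smallest farness is 8, for Theo, so Theo has the highest closeness.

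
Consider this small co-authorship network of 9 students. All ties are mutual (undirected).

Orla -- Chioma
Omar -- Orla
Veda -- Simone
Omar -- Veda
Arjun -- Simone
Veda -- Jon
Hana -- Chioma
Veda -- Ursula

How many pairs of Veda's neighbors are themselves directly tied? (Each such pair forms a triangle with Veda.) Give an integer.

0

Veda's neighbors are Jon, Omar, Simone, and Ursula, but none of them are tied to each other, so no triangle contains Veda.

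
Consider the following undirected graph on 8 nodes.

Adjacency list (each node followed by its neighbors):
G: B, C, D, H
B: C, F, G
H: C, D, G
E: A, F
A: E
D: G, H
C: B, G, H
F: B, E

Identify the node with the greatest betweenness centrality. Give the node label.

Unnormalized betweenness of each node: A:0, B:12, C:2, D:0, E:6, F:10, G:13/2, H:1/2.
B has the largest value, 12, making it the main broker — the node through which the most shortest paths run.

B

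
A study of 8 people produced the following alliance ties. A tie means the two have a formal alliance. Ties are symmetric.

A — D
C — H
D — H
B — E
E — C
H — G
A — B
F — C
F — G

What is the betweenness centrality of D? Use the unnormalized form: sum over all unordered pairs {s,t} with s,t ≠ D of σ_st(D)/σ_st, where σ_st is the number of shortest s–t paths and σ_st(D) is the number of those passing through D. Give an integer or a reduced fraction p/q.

4

Pairs whose geodesics pass through D — F–A: 2/3; C–A: 1/2; B–H: 1/2; B–G: 1/3; A–H: 1; A–G: 1.
All other pairs contribute 0.
Summing the contributions gives betweenness(D) = 4.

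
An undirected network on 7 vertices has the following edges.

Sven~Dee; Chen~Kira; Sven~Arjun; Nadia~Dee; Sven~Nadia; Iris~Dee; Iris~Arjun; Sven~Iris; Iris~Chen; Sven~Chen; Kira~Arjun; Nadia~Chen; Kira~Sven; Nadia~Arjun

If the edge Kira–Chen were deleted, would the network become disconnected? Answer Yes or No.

Even without that edge, Kira still reaches Chen via Kira – Sven – Chen, so the network stays connected. Not a bridge.

No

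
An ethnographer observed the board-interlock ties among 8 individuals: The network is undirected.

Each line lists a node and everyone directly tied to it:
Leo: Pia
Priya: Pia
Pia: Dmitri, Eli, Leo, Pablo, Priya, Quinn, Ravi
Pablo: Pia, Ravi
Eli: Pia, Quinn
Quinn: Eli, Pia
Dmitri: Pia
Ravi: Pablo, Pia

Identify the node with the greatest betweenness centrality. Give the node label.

Pia

Unnormalized betweenness of each node: Dmitri:0, Eli:0, Leo:0, Pablo:0, Pia:19, Priya:0, Quinn:0, Ravi:0.
Pia has the largest value, 19, making it the main broker — the node through which the most shortest paths run.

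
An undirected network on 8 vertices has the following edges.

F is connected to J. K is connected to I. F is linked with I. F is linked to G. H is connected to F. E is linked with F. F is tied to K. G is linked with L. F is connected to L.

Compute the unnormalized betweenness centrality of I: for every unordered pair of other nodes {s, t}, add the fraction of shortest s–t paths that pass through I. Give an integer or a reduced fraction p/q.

0

No shortest path between any pair of other nodes passes through I.
Summing the contributions gives betweenness(I) = 0.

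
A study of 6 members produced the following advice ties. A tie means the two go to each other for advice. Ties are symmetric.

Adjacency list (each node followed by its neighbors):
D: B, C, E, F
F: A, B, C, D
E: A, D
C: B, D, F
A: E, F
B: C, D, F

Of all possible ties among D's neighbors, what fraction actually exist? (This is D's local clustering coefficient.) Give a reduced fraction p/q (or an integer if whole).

1/2

D's neighbors: B, C, E, and F (k = 4).
Possible neighbor pairs: C(4,2) = 6. Edges among them: B–C, B–F, C–F → e = 3.
Clustering(D) = 3/6 = 1/2.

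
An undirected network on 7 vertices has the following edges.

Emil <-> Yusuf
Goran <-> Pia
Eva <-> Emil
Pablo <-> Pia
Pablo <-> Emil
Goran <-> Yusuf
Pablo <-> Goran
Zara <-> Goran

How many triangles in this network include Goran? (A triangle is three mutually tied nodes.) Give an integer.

Goran's neighbors: Pablo, Pia, Yusuf, and Zara.
Neighbor pairs that are themselves tied: Goran–Pablo–Pia. Each forms one triangle with Goran, for 1 in total.

1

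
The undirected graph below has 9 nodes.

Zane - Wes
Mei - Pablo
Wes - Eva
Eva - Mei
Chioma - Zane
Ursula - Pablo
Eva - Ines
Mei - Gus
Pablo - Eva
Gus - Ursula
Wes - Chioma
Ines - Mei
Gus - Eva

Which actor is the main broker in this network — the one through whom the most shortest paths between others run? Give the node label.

Unnormalized betweenness of each node: Chioma:0, Eva:101/6, Gus:3, Ines:0, Mei:11/6, Pablo:3, Ursula:1/3, Wes:12, Zane:0.
Eva has the largest value, 101/6, making it the main broker — the node through which the most shortest paths run.

Eva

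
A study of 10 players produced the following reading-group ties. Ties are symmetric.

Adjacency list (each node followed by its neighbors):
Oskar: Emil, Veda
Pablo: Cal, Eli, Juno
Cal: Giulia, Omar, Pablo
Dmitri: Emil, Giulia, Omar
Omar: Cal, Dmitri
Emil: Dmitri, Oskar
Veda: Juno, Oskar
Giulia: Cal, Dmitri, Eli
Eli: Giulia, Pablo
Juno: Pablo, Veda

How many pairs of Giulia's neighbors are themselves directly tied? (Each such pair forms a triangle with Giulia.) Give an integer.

0

Giulia's neighbors are Cal, Dmitri, and Eli, but none of them are tied to each other, so no triangle contains Giulia.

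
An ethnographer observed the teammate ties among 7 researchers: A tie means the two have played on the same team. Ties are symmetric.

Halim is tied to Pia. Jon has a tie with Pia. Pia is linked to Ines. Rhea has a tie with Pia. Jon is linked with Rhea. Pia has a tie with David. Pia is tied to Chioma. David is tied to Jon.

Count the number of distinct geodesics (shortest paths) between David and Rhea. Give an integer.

2

The shortest distance is 2. The length-2 paths are: David–Pia–Rhea; David–Jon–Rhea.
That gives 2 distinct shortest paths.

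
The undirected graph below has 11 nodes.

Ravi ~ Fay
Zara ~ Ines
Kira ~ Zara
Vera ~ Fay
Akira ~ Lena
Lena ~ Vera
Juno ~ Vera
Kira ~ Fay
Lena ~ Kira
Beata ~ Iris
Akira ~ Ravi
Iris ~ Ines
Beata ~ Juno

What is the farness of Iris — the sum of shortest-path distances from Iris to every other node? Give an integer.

30

Distances from Iris: Akira:5, Beata:1, Fay:4, Ines:1, Juno:2, Kira:3, Lena:4, Ravi:5, Vera:3, Zara:2.
Sum = 5 + 1 + 4 + 1 + 2 + 3 + 4 + 5 + 3 + 2 = 30.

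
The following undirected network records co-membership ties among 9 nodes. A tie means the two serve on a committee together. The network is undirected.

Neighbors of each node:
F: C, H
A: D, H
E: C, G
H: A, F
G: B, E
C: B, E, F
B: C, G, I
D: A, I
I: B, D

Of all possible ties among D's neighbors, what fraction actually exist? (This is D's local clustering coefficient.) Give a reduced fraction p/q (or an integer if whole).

D's neighbors: A and I (k = 2).
Possible neighbor pairs: C(2,2) = 1. Edges among them: none → e = 0.
Clustering(D) = 0/1.

0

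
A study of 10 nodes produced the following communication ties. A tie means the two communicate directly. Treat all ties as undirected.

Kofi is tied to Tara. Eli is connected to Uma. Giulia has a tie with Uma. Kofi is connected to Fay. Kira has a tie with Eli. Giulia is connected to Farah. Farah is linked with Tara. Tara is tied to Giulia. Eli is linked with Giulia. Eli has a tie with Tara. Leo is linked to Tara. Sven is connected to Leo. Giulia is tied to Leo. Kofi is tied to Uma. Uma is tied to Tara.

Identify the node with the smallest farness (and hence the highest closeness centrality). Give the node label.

Tara

Farness (sum of distances to all others) for each node — Eli:16, Farah:19, Fay:25, Giulia:14, Kira:24, Kofi:17, Leo:17, Sven:25, Tara:12, Uma:15.
The smallest farness is 12, for Tara, so Tara has the highest closeness.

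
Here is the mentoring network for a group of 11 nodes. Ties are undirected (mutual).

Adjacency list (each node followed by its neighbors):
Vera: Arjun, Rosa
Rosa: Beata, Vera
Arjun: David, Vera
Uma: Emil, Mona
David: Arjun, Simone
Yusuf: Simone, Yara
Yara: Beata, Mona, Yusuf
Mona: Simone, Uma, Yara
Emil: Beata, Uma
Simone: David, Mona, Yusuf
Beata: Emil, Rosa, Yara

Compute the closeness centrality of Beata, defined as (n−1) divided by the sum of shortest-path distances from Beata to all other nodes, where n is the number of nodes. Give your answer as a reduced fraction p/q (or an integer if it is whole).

10/21

Distances from Beata: Arjun:3, David:4, Emil:1, Mona:2, Rosa:1, Simone:3, Uma:2, Vera:2, Yara:1, Yusuf:2. Sum = 21.
n = 11, so closeness = 10/21.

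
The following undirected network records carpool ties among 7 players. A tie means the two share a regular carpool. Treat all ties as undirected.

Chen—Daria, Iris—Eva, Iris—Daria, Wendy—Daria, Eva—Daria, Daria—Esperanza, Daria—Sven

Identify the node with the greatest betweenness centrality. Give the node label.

Daria

Unnormalized betweenness of each node: Chen:0, Daria:14, Esperanza:0, Eva:0, Iris:0, Sven:0, Wendy:0.
Daria has the largest value, 14, making it the main broker — the node through which the most shortest paths run.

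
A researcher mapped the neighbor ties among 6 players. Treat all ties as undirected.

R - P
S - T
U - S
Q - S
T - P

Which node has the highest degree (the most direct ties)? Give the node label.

S

Degrees — P:2, Q:1, R:1, S:3, T:2, U:1.
The maximum is 3, attained only by S.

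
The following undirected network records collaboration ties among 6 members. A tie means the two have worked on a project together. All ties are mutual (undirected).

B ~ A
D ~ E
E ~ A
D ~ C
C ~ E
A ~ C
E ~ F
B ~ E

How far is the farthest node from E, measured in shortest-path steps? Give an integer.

Distances from E: A:1, B:1, C:1, D:1, F:1.
The largest is 1 (to C, F, B, A, and D), so the eccentricity of E is 1.

1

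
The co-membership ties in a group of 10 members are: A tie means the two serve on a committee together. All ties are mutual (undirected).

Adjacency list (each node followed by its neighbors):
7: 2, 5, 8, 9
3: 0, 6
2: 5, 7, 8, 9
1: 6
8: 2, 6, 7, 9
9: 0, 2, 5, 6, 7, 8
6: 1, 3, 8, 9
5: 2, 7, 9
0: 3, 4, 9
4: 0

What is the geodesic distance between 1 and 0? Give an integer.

3

One shortest route is 1 – 6 – 9 – 0, which uses 3 edges, and at distance 2 from 1 we only reach {3, 8, 9}, which does not include 0. So d(1,0) = 3.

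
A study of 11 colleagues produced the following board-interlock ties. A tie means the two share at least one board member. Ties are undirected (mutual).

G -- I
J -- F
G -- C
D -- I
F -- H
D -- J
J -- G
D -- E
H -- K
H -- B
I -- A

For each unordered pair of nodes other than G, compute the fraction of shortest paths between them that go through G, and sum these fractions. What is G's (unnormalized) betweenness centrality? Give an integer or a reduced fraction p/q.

14

Pairs whose geodesics pass through G — H–I: 1/2; H–A: 1/2; H–C: 1; J–I: 1/2; J–A: 1/2; J–C: 1; I–K: 1/2; I–F: 1/2; I–C: 1; I–B: 1/2; D–C: 2/2; K–A: 1/2; K–C: 1; A–F: 1/2 … (+5 more pairs).
All other pairs contribute 0.
Summing the contributions gives betweenness(G) = 14.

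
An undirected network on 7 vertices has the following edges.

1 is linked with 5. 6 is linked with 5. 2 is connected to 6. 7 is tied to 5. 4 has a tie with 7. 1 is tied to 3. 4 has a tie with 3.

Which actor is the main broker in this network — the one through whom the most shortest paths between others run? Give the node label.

Unnormalized betweenness of each node: 1:3, 2:0, 3:1, 4:1, 5:9, 6:5, 7:3.
5 has the largest value, 9, making it the main broker — the node through which the most shortest paths run.

5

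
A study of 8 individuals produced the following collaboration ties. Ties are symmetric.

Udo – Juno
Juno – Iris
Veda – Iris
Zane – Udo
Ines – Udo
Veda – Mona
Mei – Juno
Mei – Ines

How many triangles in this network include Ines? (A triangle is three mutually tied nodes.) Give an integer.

0

Ines's neighbors are Mei and Udo, but none of them are tied to each other, so no triangle contains Ines.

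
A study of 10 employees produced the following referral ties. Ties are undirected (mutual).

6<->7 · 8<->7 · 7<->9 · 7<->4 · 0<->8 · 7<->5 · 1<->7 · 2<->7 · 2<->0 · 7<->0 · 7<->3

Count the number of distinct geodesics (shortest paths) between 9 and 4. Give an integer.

The shortest distance is 2, and the only length-2 path is 9–7–4. So there is exactly 1 shortest path.

1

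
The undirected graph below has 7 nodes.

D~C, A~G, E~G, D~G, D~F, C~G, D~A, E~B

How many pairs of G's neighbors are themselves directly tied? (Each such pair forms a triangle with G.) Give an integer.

G's neighbors: A, C, D, and E.
Neighbor pairs that are themselves tied: G–A–D; G–C–D. Each forms one triangle with G, for 2 in total.

2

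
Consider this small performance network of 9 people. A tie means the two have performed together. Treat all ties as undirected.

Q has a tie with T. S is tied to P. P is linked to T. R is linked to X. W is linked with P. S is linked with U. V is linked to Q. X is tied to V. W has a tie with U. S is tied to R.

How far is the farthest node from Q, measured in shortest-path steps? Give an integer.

Distances from Q: P:2, R:3, S:3, T:1, U:4, V:1, W:3, X:2.
The largest is 4 (to U), so the eccentricity of Q is 4.

4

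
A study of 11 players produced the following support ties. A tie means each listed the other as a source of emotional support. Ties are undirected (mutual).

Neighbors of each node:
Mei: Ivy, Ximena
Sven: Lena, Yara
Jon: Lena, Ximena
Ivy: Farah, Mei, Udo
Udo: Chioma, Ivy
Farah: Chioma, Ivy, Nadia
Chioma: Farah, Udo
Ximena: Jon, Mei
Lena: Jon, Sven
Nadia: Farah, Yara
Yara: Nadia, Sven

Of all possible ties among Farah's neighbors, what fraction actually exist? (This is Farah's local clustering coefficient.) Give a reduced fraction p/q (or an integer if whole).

Farah's neighbors: Chioma, Ivy, and Nadia (k = 3).
Possible neighbor pairs: C(3,2) = 3. Edges among them: none → e = 0.
Clustering(Farah) = 0/3 = 0.

0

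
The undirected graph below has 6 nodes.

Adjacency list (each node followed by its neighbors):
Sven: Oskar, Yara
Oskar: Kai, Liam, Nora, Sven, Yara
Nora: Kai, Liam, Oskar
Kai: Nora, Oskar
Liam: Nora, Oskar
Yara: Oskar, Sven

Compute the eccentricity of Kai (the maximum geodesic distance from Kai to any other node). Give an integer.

Distances from Kai: Liam:2, Nora:1, Oskar:1, Sven:2, Yara:2.
The largest is 2 (to Liam, Yara, and Sven), so the eccentricity of Kai is 2.

2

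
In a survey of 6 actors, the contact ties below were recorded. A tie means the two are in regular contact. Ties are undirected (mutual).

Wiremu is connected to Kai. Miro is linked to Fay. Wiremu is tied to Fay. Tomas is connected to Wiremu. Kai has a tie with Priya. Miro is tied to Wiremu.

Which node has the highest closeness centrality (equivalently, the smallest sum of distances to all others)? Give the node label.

Farness (sum of distances to all others) for each node — Fay:9, Kai:8, Miro:9, Priya:12, Tomas:10, Wiremu:6.
The smallest farness is 6, for Wiremu, so Wiremu has the highest closeness.

Wiremu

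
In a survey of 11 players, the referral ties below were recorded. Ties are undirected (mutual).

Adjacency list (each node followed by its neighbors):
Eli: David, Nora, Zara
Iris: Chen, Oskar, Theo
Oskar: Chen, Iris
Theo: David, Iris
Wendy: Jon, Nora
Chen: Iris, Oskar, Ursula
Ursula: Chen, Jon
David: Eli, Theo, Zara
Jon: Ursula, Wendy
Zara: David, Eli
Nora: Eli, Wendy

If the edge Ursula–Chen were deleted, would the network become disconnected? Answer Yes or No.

No

Even without that edge, Ursula still reaches Chen via Ursula – Jon – Wendy – Nora – Eli – David – Theo – Iris – Chen, so the network stays connected. Not a bridge.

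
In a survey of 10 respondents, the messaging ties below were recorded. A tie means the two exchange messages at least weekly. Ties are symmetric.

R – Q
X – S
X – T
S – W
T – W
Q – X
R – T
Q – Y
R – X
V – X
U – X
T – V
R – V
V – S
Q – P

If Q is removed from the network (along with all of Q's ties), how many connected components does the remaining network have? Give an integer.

Without Q, the remaining ties split the others into: {R, S, T, U, V, W, X}; {P}; {Y}.
That's 3 separate components.

3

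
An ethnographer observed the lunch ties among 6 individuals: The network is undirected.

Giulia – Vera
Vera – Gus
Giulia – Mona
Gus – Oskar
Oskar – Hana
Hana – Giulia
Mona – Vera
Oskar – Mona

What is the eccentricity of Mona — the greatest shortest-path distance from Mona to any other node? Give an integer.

Distances from Mona: Giulia:1, Gus:2, Hana:2, Oskar:1, Vera:1.
The largest is 2 (to Hana and Gus), so the eccentricity of Mona is 2.

2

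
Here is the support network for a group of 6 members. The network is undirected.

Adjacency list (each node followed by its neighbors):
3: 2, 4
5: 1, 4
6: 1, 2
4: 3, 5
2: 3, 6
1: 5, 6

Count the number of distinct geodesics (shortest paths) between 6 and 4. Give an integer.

The shortest distance is 3. The length-3 paths are: 6–1–5–4; 6–2–3–4.
That gives 2 distinct shortest paths.

2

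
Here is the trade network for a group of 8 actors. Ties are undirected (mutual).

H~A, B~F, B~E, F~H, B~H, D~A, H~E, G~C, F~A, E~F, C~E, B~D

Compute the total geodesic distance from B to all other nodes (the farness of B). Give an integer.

11

Distances from B: A:2, C:2, D:1, E:1, F:1, G:3, H:1.
Sum = 2 + 2 + 1 + 1 + 1 + 3 + 1 = 11.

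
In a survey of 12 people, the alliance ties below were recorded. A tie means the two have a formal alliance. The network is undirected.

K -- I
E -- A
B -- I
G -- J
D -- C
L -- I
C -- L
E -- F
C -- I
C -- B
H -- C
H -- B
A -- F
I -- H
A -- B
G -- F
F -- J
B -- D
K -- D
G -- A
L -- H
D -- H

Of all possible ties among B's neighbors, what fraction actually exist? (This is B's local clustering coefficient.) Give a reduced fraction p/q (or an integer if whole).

1/2

B's neighbors: A, C, D, H, and I (k = 5).
Possible neighbor pairs: C(5,2) = 10. Edges among them: C–D, C–H, C–I, D–H, H–I → e = 5.
Clustering(B) = 5/10 = 1/2.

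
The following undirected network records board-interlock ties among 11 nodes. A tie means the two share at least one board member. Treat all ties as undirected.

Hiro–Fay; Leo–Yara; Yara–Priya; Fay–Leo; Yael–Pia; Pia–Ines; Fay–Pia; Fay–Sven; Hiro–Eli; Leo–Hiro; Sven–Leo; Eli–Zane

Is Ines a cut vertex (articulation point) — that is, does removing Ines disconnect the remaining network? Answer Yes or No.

No

Even without Ines, every remaining node can still reach every other (the residual graph is connected), so Ines is not a cut vertex.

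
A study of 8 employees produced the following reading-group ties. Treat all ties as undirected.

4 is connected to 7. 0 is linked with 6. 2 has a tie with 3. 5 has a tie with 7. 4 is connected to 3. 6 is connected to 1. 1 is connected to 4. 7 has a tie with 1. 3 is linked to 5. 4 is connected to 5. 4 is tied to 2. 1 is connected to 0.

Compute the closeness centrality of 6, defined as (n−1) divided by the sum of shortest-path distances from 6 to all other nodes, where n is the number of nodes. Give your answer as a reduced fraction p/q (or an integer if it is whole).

7/15

Distances from 6: 0:1, 1:1, 2:3, 3:3, 4:2, 5:3, 7:2. Sum = 15.
n = 8, so closeness = 7/15.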